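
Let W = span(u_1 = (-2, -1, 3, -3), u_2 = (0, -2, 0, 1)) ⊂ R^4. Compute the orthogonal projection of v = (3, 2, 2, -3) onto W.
proj_W(v) = (-28/57, 140/57, 14/19, -119/57)

Set up U = [u_1 | ... | u_2] ∈ R^(4×2). The projector onto W = col(U) is P = U (U^T U)^(-1) U^T.
Compute U^T U =
  [23, -1]
  [-1, 5],
and U^T v = (7, -7).
Solve U^T U · c = U^T v for the coefficients: c = (14/57, -77/57). The projection is proj_W(v) = U c.
Check: (v - proj_W(v)) · u_1 = 0  (should be 0).
Check: (v - proj_W(v)) · u_2 = 0  (should be 0).
Result: proj_W(v) = (-28/57, 140/57, 14/19, -119/57).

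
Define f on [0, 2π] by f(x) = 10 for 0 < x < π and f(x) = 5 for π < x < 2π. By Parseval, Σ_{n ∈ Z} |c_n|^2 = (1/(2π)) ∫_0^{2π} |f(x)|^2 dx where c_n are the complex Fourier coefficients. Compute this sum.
Σ |c_n|^2 = 125/2

Parseval equates the L^2 energy of f (normalised by 1/(2π)) with the ℓ^2 sum of its Fourier coefficients: (1/(2π)) ∫_0^{2π} |f|^2 = Σ |c_n|^2.
Compute the left side: (1/(2π)) [∫_0^π 10^2 dx + ∫_π^{2π} 5^2 dx] = (1/(2π)) · (100π + 25π) = (100 + 25)/2 = 125/2.
So Σ_{n ∈ Z} |c_n|^2 = 125/2.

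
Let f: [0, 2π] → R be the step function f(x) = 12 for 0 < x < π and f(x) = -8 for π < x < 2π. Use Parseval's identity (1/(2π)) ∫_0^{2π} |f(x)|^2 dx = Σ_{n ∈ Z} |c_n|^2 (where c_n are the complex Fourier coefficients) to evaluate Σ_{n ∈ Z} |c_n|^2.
Σ |c_n|^2 = 104

Parseval equates the L^2 energy of f (normalised by 1/(2π)) with the ℓ^2 sum of its Fourier coefficients: (1/(2π)) ∫_0^{2π} |f|^2 = Σ |c_n|^2.
Compute the left side: (1/(2π)) [∫_0^π 12^2 dx + ∫_π^{2π} (-8)^2 dx] = (1/(2π)) · (144π + 64π) = (144 + 64)/2 = 104.
So Σ_{n ∈ Z} |c_n|^2 = 104.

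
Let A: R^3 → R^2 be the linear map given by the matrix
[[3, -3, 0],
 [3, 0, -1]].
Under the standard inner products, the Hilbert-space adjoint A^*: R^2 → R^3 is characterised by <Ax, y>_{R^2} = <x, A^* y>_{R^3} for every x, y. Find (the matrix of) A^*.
A^* = A^T =
[[3, 3],
 [-3, 0],
 [0, -1]]

For real matrices with standard dot products, the defining identity <Ax, y> = <x, A^* y> gives (Ax)^T y = x^T (A^*) y, i.e. x^T A^T y = x^T (A^*) y. Since this holds for all x, y, we must have A^* = A^T. Therefore
A^* =
[[3, 3],
 [-3, 0],
 [0, -1]].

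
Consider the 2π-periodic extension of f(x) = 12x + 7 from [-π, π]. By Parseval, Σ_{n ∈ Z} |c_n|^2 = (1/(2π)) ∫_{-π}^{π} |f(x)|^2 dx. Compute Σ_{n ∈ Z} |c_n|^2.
Σ |c_n|^2 = 48π^2 + 49

Expand and integrate term by term over [-π, π]:
  ∫ (12x)^2 dx = 144·(2π^3/3); ∫ 2·12·(7)·x dx = 0 (odd integrand); ∫ 7^2 dx = 49·2π.
So (1/(2π)) ∫_{-π}^{π} (12x + 7)^2 dx = 144π^2/3 + 49 = 48π^2 + 49.
Parseval ⇒ Σ |c_n|^2 = 48π^2 + 49.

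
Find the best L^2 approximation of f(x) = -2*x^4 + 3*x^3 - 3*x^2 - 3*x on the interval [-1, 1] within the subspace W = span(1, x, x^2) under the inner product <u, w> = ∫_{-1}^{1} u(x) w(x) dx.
g(x) = -33*x^2/7 - 6*x/5 + 6/35

The best approximation g ∈ W is the orthogonal projection of f onto W. Writing g = a_0 + a_1 x + a_2 x^2, the coefficients solve the normal equations G · a = b where
  G_{ij} = <φ_i, φ_j> and b_i = <f, φ_i>, with φ_0 = 1, φ_1 = x, φ_2 = x^2.
G =
  [2, 0, 2/3]
  [0, 2/3, 0]
  [2/3, 0, 2/5],
b = (-14/5, -4/5, -62/35).
Solving gives a_0 = 6/35, a_1 = -6/5, a_2 = -33/7, so
  g(x) = -33*x^2/7 - 6*x/5 + 6/35.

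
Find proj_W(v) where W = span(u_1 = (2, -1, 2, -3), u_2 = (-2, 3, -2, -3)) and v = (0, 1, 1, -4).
proj_W(v) = (13/29, 26/29, 13/29, -117/29)

Set up U = [u_1 | ... | u_2] ∈ R^(4×2). The projector onto W = col(U) is P = U (U^T U)^(-1) U^T.
Compute U^T U =
  [18, -2]
  [-2, 26],
and U^T v = (13, 13).
Solve U^T U · c = U^T v for the coefficients: c = (91/116, 65/116). The projection is proj_W(v) = U c.
Check: (v - proj_W(v)) · u_1 = 0  (should be 0).
Check: (v - proj_W(v)) · u_2 = 0  (should be 0).
Result: proj_W(v) = (13/29, 26/29, 13/29, -117/29).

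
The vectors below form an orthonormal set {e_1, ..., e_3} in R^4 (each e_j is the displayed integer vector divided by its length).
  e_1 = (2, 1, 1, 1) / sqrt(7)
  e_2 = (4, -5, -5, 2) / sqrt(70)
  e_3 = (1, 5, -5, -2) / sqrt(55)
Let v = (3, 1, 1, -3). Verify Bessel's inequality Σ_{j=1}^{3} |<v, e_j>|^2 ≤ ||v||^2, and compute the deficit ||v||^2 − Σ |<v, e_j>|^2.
Σ |<v, e_j>|^2 = 58/11; ||v||^2 = 20; deficit = 162/11

Write each e_j = u_j / sqrt(<u_j, u_j>) where u_j is the displayed integer vector. Then <v, e_j> = <v, u_j> / sqrt(<u_j, u_j>), so |<v, e_j>|^2 = <v, u_j>^2 / <u_j, u_j>.
Coefficients: <v, e_1> = 5/sqrt(7), <v, e_2> = -4/sqrt(70), <v, e_3> = 9/sqrt(55).
Square and sum: Σ |<v, e_j>|^2 = 58/11.
Compute ||v||^2 = v·v = 20.
Deficit = 20 − 58/11 = 162/11 ≥ 0, confirming Bessel's inequality. (The deficit equals ||v − Σ <v,e_j> e_j||^2, the squared distance from v to span{e_j}.)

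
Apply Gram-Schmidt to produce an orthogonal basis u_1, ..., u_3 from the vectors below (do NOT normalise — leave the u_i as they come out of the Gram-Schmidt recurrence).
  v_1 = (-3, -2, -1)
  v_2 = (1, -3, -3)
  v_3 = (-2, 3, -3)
Orthogonal basis:
  u_1 = (-3, -2, -1)
  u_2 = (16/7, -15/7, -18/7)
  u_3 = (-9/10, 3, -33/10)

Apply the Gram-Schmidt recurrence
  u_1 = v_1
  u_i = v_i − Σ_{j<i} ((v_i · u_j) / (u_j · u_j)) · u_j.

Step by step this gives:
  u_1 = (-3, -2, -1)
  u_2 = (16/7, -15/7, -18/7)
  u_3 = (-9/10, 3, -33/10)

Orthogonality check:
  u_2 · u_1 = 0 (should be 0)
  u_3 · u_1 = 0 (should be 0)
  u_3 · u_2 = 0 (should be 0)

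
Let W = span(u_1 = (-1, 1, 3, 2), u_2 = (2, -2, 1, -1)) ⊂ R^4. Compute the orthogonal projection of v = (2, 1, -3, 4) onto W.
proj_W(v) = (-127/141, 127/141, -62/47, 11/141)

Set up U = [u_1 | ... | u_2] ∈ R^(4×2). The projector onto W = col(U) is P = U (U^T U)^(-1) U^T.
Compute U^T U =
  [15, -3]
  [-3, 10],
and U^T v = (-2, -5).
Solve U^T U · c = U^T v for the coefficients: c = (-35/141, -27/47). The projection is proj_W(v) = U c.
Check: (v - proj_W(v)) · u_1 = 0  (should be 0).
Check: (v - proj_W(v)) · u_2 = 0  (should be 0).
Result: proj_W(v) = (-127/141, 127/141, -62/47, 11/141).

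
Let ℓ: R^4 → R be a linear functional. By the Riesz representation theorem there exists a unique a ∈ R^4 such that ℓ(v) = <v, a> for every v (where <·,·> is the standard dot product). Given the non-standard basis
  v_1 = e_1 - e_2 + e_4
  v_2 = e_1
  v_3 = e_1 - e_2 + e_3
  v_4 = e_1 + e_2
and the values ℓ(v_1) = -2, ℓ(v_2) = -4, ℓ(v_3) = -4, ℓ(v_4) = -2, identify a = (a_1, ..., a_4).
a = (-4, 2, 2, 4)

Write a = (a_1, ..., a_4) in the standard basis. For each basis vector v_i, ℓ(v_i) = <v_i, a> is a linear equation in the a_j's. Collect the n equations into a matrix system V a = ℓ, where row i of V is v_i (expressed in the standard basis). Since V is invertible (lower-triangular with 1s on the diagonal, up to permutation), solve by back-substitution:
  V =
[[1, -1, 0, 1],
 [1, 0, 0, 0],
 [1, -1, 1, 0],
 [1, 1, 0, 0]]
  V a = (-2, -4, -4, -2)
Solving gives a = (-4, 2, 2, 4).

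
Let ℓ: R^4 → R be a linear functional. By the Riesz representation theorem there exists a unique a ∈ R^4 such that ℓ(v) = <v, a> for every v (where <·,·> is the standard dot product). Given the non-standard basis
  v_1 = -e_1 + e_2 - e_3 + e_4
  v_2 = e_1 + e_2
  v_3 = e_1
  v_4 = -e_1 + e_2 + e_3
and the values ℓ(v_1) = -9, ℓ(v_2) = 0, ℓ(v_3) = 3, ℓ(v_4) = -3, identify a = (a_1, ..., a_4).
a = (3, -3, 3, 0)

Write a = (a_1, ..., a_4) in the standard basis. For each basis vector v_i, ℓ(v_i) = <v_i, a> is a linear equation in the a_j's. Collect the n equations into a matrix system V a = ℓ, where row i of V is v_i (expressed in the standard basis). Since V is invertible (lower-triangular with 1s on the diagonal, up to permutation), solve by back-substitution:
  V =
[[-1, 1, -1, 1],
 [1, 1, 0, 0],
 [1, 0, 0, 0],
 [-1, 1, 1, 0]]
  V a = (-9, 0, 3, -3)
Solving gives a = (3, -3, 3, 0).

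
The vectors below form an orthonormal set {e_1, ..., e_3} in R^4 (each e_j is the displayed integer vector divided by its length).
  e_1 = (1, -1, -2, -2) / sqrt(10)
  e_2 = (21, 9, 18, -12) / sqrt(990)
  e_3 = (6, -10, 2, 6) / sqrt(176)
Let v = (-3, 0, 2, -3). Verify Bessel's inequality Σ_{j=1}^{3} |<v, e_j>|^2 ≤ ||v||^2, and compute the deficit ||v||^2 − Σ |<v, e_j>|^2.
Σ |<v, e_j>|^2 = 6; ||v||^2 = 22; deficit = 16

Write each e_j = u_j / sqrt(<u_j, u_j>) where u_j is the displayed integer vector. Then <v, e_j> = <v, u_j> / sqrt(<u_j, u_j>), so |<v, e_j>|^2 = <v, u_j>^2 / <u_j, u_j>.
Coefficients: <v, e_1> = -1/sqrt(10), <v, e_2> = 9/sqrt(990), <v, e_3> = -32/sqrt(176).
Square and sum: Σ |<v, e_j>|^2 = 6.
Compute ||v||^2 = v·v = 22.
Deficit = 22 − 6 = 16 ≥ 0, confirming Bessel's inequality. (The deficit equals ||v − Σ <v,e_j> e_j||^2, the squared distance from v to span{e_j}.)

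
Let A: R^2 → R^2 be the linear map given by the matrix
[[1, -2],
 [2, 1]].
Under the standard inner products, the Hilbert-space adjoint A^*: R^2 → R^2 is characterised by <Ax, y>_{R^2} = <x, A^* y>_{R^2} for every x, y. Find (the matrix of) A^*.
A^* = A^T =
[[1, 2],
 [-2, 1]]

For real matrices with standard dot products, the defining identity <Ax, y> = <x, A^* y> gives (Ax)^T y = x^T (A^*) y, i.e. x^T A^T y = x^T (A^*) y. Since this holds for all x, y, we must have A^* = A^T. Therefore
A^* =
[[1, 2],
 [-2, 1]].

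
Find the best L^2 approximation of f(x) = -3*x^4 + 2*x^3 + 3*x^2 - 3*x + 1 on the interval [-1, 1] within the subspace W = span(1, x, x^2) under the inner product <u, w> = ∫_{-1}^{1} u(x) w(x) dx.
g(x) = 3*x^2/7 - 9*x/5 + 44/35

The best approximation g ∈ W is the orthogonal projection of f onto W. Writing g = a_0 + a_1 x + a_2 x^2, the coefficients solve the normal equations G · a = b where
  G_{ij} = <φ_i, φ_j> and b_i = <f, φ_i>, with φ_0 = 1, φ_1 = x, φ_2 = x^2.
G =
  [2, 0, 2/3]
  [0, 2/3, 0]
  [2/3, 0, 2/5],
b = (14/5, -6/5, 106/105).
Solving gives a_0 = 44/35, a_1 = -9/5, a_2 = 3/7, so
  g(x) = 3*x^2/7 - 9*x/5 + 44/35.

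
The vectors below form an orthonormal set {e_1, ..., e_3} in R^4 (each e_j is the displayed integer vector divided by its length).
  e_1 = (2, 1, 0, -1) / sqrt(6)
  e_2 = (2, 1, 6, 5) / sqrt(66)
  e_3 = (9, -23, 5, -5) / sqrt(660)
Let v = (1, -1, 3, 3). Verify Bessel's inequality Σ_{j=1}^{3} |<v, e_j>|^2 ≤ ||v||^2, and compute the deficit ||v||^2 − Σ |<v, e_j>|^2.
Σ |<v, e_j>|^2 = 296/15; ||v||^2 = 20; deficit = 4/15

Write each e_j = u_j / sqrt(<u_j, u_j>) where u_j is the displayed integer vector. Then <v, e_j> = <v, u_j> / sqrt(<u_j, u_j>), so |<v, e_j>|^2 = <v, u_j>^2 / <u_j, u_j>.
Coefficients: <v, e_1> = -2/sqrt(6), <v, e_2> = 34/sqrt(66), <v, e_3> = 32/sqrt(660).
Square and sum: Σ |<v, e_j>|^2 = 296/15.
Compute ||v||^2 = v·v = 20.
Deficit = 20 − 296/15 = 4/15 ≥ 0, confirming Bessel's inequality. (The deficit equals ||v − Σ <v,e_j> e_j||^2, the squared distance from v to span{e_j}.)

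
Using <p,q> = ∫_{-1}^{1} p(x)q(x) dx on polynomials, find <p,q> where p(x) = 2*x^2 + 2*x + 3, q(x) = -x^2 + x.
<p,q> = -22/15

Expand the product: p(x)·q(x) = -2*x^4 - x^2 + 3*x.
∫_{-1}^{1} of each monomial x^k gives [2/(k+1) if k even, 0 if k odd]. Integrating term-by-term (or equivalently evaluating the antiderivative F(x) = -2*x^5/5 - x^3/3 + 3*x^2/2 at the endpoints):
  F(1) − F(−1) = 23/30 − (67/30) = -22/15.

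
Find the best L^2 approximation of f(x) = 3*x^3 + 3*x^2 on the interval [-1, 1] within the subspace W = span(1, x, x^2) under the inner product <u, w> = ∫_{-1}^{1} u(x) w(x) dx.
g(x) = 3*x^2 + 9*x/5

The best approximation g ∈ W is the orthogonal projection of f onto W. Writing g = a_0 + a_1 x + a_2 x^2, the coefficients solve the normal equations G · a = b where
  G_{ij} = <φ_i, φ_j> and b_i = <f, φ_i>, with φ_0 = 1, φ_1 = x, φ_2 = x^2.
G =
  [2, 0, 2/3]
  [0, 2/3, 0]
  [2/3, 0, 2/5],
b = (2, 6/5, 6/5).
Solving gives a_0 = 0, a_1 = 9/5, a_2 = 3, so
  g(x) = 3*x^2 + 9*x/5.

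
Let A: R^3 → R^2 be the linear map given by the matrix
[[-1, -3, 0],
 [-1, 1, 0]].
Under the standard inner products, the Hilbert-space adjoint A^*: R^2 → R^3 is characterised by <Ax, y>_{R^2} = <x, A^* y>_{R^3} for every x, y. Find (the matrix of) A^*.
A^* = A^T =
[[-1, -1],
 [-3, 1],
 [0, 0]]

For real matrices with standard dot products, the defining identity <Ax, y> = <x, A^* y> gives (Ax)^T y = x^T (A^*) y, i.e. x^T A^T y = x^T (A^*) y. Since this holds for all x, y, we must have A^* = A^T. Therefore
A^* =
[[-1, -1],
 [-3, 1],
 [0, 0]].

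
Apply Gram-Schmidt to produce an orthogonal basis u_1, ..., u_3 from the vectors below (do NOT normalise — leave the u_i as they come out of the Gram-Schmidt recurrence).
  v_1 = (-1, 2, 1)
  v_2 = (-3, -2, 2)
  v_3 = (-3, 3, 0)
Orthogonal basis:
  u_1 = (-1, 2, 1)
  u_2 = (-17/6, -7/3, 11/6)
  u_3 = (-126/101, 21/101, -168/101)

Apply the Gram-Schmidt recurrence
  u_1 = v_1
  u_i = v_i − Σ_{j<i} ((v_i · u_j) / (u_j · u_j)) · u_j.

Step by step this gives:
  u_1 = (-1, 2, 1)
  u_2 = (-17/6, -7/3, 11/6)
  u_3 = (-126/101, 21/101, -168/101)

Orthogonality check:
  u_2 · u_1 = 0 (should be 0)
  u_3 · u_1 = 0 (should be 0)
  u_3 · u_2 = 0 (should be 0)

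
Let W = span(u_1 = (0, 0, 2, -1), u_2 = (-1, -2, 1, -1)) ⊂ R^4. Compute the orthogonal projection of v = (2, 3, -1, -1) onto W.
proj_W(v) = (37/26, 37/13, -3/26, 10/13)

Set up U = [u_1 | ... | u_2] ∈ R^(4×2). The projector onto W = col(U) is P = U (U^T U)^(-1) U^T.
Compute U^T U =
  [5, 3]
  [3, 7],
and U^T v = (-1, -8).
Solve U^T U · c = U^T v for the coefficients: c = (17/26, -37/26). The projection is proj_W(v) = U c.
Check: (v - proj_W(v)) · u_1 = 0  (should be 0).
Check: (v - proj_W(v)) · u_2 = 0  (should be 0).
Result: proj_W(v) = (37/26, 37/13, -3/26, 10/13).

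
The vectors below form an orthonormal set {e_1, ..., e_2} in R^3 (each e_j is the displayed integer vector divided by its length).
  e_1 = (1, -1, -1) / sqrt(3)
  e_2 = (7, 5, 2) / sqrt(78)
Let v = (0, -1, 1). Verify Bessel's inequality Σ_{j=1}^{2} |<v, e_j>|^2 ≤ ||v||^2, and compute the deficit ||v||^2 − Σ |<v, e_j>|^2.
Σ |<v, e_j>|^2 = 3/26; ||v||^2 = 2; deficit = 49/26

Write each e_j = u_j / sqrt(<u_j, u_j>) where u_j is the displayed integer vector. Then <v, e_j> = <v, u_j> / sqrt(<u_j, u_j>), so |<v, e_j>|^2 = <v, u_j>^2 / <u_j, u_j>.
Coefficients: <v, e_1> = 0/sqrt(3), <v, e_2> = -3/sqrt(78).
Square and sum: Σ |<v, e_j>|^2 = 3/26.
Compute ||v||^2 = v·v = 2.
Deficit = 2 − 3/26 = 49/26 ≥ 0, confirming Bessel's inequality. (The deficit equals ||v − Σ <v,e_j> e_j||^2, the squared distance from v to span{e_j}.)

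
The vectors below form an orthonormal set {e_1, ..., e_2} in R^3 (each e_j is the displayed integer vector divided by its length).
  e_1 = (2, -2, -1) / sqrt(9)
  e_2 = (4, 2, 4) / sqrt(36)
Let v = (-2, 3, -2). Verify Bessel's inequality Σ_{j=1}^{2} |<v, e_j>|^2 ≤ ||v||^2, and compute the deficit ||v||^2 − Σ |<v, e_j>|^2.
Σ |<v, e_j>|^2 = 89/9; ||v||^2 = 17; deficit = 64/9

Write each e_j = u_j / sqrt(<u_j, u_j>) where u_j is the displayed integer vector. Then <v, e_j> = <v, u_j> / sqrt(<u_j, u_j>), so |<v, e_j>|^2 = <v, u_j>^2 / <u_j, u_j>.
Coefficients: <v, e_1> = -8/sqrt(9), <v, e_2> = -10/sqrt(36).
Square and sum: Σ |<v, e_j>|^2 = 89/9.
Compute ||v||^2 = v·v = 17.
Deficit = 17 − 89/9 = 64/9 ≥ 0, confirming Bessel's inequality. (The deficit equals ||v − Σ <v,e_j> e_j||^2, the squared distance from v to span{e_j}.)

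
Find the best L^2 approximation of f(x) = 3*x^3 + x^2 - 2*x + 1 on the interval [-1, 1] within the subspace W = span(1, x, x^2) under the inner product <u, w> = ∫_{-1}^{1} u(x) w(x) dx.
g(x) = x^2 - x/5 + 1

The best approximation g ∈ W is the orthogonal projection of f onto W. Writing g = a_0 + a_1 x + a_2 x^2, the coefficients solve the normal equations G · a = b where
  G_{ij} = <φ_i, φ_j> and b_i = <f, φ_i>, with φ_0 = 1, φ_1 = x, φ_2 = x^2.
G =
  [2, 0, 2/3]
  [0, 2/3, 0]
  [2/3, 0, 2/5],
b = (8/3, -2/15, 16/15).
Solving gives a_0 = 1, a_1 = -1/5, a_2 = 1, so
  g(x) = x^2 - x/5 + 1.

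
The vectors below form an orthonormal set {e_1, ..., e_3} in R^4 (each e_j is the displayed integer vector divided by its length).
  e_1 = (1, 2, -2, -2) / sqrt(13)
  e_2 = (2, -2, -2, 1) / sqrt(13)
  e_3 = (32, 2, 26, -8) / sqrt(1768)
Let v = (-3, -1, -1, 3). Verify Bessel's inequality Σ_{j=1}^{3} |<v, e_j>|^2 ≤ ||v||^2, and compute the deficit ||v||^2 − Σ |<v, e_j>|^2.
Σ |<v, e_j>|^2 = 21*2**(47/99)*3**(53/396)*5**(49/198)*7**(89/132)/10; ||v||^2 = 20; deficit = 288/221

Write each e_j = u_j / sqrt(<u_j, u_j>) where u_j is the displayed integer vector. Then <v, e_j> = <v, u_j> / sqrt(<u_j, u_j>), so |<v, e_j>|^2 = <v, u_j>^2 / <u_j, u_j>.
Coefficients: <v, e_1> = -9/sqrt(13), <v, e_2> = 1/sqrt(13), <v, e_3> = -148/sqrt(1768).
Square and sum: Σ |<v, e_j>|^2 = 21*2**(47/99)*3**(53/396)*5**(49/198)*7**(89/132)/10.
Compute ||v||^2 = v·v = 20.
Deficit = 20 − 21*2**(47/99)*3**(53/396)*5**(49/198)*7**(89/132)/10 = 288/221 ≥ 0, confirming Bessel's inequality. (The deficit equals ||v − Σ <v,e_j> e_j||^2, the squared distance from v to span{e_j}.)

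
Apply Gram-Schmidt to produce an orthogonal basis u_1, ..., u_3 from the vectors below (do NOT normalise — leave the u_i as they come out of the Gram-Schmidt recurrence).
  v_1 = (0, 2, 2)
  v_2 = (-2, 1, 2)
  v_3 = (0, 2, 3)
Orthogonal basis:
  u_1 = (0, 2, 2)
  u_2 = (-2, -1/2, 1/2)
  u_3 = (2/9, -4/9, 4/9)

Apply the Gram-Schmidt recurrence
  u_1 = v_1
  u_i = v_i − Σ_{j<i} ((v_i · u_j) / (u_j · u_j)) · u_j.

Step by step this gives:
  u_1 = (0, 2, 2)
  u_2 = (-2, -1/2, 1/2)
  u_3 = (2/9, -4/9, 4/9)

Orthogonality check:
  u_2 · u_1 = 0 (should be 0)
  u_3 · u_1 = 0 (should be 0)
  u_3 · u_2 = 0 (should be 0)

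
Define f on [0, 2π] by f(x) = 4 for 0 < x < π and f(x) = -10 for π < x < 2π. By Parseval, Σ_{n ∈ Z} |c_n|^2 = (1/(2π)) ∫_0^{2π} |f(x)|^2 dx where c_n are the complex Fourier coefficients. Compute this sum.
Σ |c_n|^2 = 58

Parseval equates the L^2 energy of f (normalised by 1/(2π)) with the ℓ^2 sum of its Fourier coefficients: (1/(2π)) ∫_0^{2π} |f|^2 = Σ |c_n|^2.
Compute the left side: (1/(2π)) [∫_0^π 4^2 dx + ∫_π^{2π} (-10)^2 dx] = (1/(2π)) · (16π + 100π) = (16 + 100)/2 = 58.
So Σ_{n ∈ Z} |c_n|^2 = 58.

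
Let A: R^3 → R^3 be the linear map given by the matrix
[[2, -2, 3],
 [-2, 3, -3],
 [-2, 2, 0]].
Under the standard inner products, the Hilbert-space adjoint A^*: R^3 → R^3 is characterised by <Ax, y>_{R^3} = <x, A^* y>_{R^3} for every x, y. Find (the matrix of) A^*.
A^* = A^T =
[[2, -2, -2],
 [-2, 3, 2],
 [3, -3, 0]]

For real matrices with standard dot products, the defining identity <Ax, y> = <x, A^* y> gives (Ax)^T y = x^T (A^*) y, i.e. x^T A^T y = x^T (A^*) y. Since this holds for all x, y, we must have A^* = A^T. Therefore
A^* =
[[2, -2, -2],
 [-2, 3, 2],
 [3, -3, 0]].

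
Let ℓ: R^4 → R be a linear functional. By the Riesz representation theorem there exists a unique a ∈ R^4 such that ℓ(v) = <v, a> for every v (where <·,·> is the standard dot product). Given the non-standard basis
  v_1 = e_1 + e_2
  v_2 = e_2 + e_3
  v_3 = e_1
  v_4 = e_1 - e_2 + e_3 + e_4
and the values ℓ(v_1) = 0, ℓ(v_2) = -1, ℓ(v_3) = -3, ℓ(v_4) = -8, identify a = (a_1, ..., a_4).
a = (-3, 3, -4, 2)

Write a = (a_1, ..., a_4) in the standard basis. For each basis vector v_i, ℓ(v_i) = <v_i, a> is a linear equation in the a_j's. Collect the n equations into a matrix system V a = ℓ, where row i of V is v_i (expressed in the standard basis). Since V is invertible (lower-triangular with 1s on the diagonal, up to permutation), solve by back-substitution:
  V =
[[1, 1, 0, 0],
 [0, 1, 1, 0],
 [1, 0, 0, 0],
 [1, -1, 1, 1]]
  V a = (0, -1, -3, -8)
Solving gives a = (-3, 3, -4, 2).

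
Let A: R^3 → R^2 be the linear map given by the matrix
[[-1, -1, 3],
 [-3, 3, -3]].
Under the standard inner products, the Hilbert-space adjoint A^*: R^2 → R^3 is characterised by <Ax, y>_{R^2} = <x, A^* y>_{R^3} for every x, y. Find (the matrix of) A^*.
A^* = A^T =
[[-1, -3],
 [-1, 3],
 [3, -3]]

For real matrices with standard dot products, the defining identity <Ax, y> = <x, A^* y> gives (Ax)^T y = x^T (A^*) y, i.e. x^T A^T y = x^T (A^*) y. Since this holds for all x, y, we must have A^* = A^T. Therefore
A^* =
[[-1, -3],
 [-1, 3],
 [3, -3]].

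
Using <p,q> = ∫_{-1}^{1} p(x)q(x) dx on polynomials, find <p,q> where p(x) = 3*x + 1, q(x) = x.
<p,q> = 2

Expand the product: p(x)·q(x) = 3*x^2 + x.
∫_{-1}^{1} of each monomial x^k gives [2/(k+1) if k even, 0 if k odd]. Integrating term-by-term (or equivalently evaluating the antiderivative F(x) = x^3 + x^2/2 at the endpoints):
  F(1) − F(−1) = 3/2 − (-1/2) = 2.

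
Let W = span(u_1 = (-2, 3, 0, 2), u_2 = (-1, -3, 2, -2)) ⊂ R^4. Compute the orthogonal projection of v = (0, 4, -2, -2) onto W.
proj_W(v) = (92/185, 384/185, -232/185, 256/185)

Set up U = [u_1 | ... | u_2] ∈ R^(4×2). The projector onto W = col(U) is P = U (U^T U)^(-1) U^T.
Compute U^T U =
  [17, -11]
  [-11, 18],
and U^T v = (8, -12).
Solve U^T U · c = U^T v for the coefficients: c = (12/185, -116/185). The projection is proj_W(v) = U c.
Check: (v - proj_W(v)) · u_1 = 0  (should be 0).
Check: (v - proj_W(v)) · u_2 = 0  (should be 0).
Result: proj_W(v) = (92/185, 384/185, -232/185, 256/185).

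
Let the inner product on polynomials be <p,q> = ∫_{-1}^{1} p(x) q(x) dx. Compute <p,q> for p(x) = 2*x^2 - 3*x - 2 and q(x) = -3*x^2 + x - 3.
<p,q> = 38/5

Expand the product: p(x)·q(x) = -6*x^4 + 11*x^3 - 3*x^2 + 7*x + 6.
∫_{-1}^{1} of each monomial x^k gives [2/(k+1) if k even, 0 if k odd]. Integrating term-by-term (or equivalently evaluating the antiderivative F(x) = -6*x^5/5 + 11*x^4/4 - x^3 + 7*x^2/2 + 6*x at the endpoints):
  F(1) − F(−1) = 201/20 − (49/20) = 38/5.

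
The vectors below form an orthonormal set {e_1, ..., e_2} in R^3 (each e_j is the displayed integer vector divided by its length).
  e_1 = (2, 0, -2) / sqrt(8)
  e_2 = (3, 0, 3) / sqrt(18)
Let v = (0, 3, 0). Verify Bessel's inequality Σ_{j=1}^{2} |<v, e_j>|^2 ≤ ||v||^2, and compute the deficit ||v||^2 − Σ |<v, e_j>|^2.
Σ |<v, e_j>|^2 = 0; ||v||^2 = 9; deficit = 9

Write each e_j = u_j / sqrt(<u_j, u_j>) where u_j is the displayed integer vector. Then <v, e_j> = <v, u_j> / sqrt(<u_j, u_j>), so |<v, e_j>|^2 = <v, u_j>^2 / <u_j, u_j>.
Coefficients: <v, e_1> = 0/sqrt(8), <v, e_2> = 0/sqrt(18).
Square and sum: Σ |<v, e_j>|^2 = 0.
Compute ||v||^2 = v·v = 9.
Deficit = 9 − 0 = 9 ≥ 0, confirming Bessel's inequality. (The deficit equals ||v − Σ <v,e_j> e_j||^2, the squared distance from v to span{e_j}.)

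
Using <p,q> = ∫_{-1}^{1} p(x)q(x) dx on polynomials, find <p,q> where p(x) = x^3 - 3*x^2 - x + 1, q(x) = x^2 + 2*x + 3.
<p,q> = -16/15

Expand the product: p(x)·q(x) = x^5 - x^4 - 4*x^3 - 10*x^2 - x + 3.
∫_{-1}^{1} of each monomial x^k gives [2/(k+1) if k even, 0 if k odd]. Integrating term-by-term (or equivalently evaluating the antiderivative F(x) = x^6/6 - x^5/5 - x^4 - 10*x^3/3 - x^2/2 + 3*x at the endpoints):
  F(1) − F(−1) = -28/15 − (-4/5) = -16/15.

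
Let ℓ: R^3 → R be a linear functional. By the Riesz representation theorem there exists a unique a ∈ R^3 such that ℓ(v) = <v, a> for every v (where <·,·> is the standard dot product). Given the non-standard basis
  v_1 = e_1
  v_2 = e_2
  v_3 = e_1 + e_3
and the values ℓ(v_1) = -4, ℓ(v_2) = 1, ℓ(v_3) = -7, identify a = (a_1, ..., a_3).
a = (-4, 1, -3)

Write a = (a_1, ..., a_3) in the standard basis. For each basis vector v_i, ℓ(v_i) = <v_i, a> is a linear equation in the a_j's. Collect the n equations into a matrix system V a = ℓ, where row i of V is v_i (expressed in the standard basis). Since V is invertible (lower-triangular with 1s on the diagonal, up to permutation), solve by back-substitution:
  V =
[[1, 0, 0],
 [0, 1, 0],
 [1, 0, 1]]
  V a = (-4, 1, -7)
Solving gives a = (-4, 1, -3).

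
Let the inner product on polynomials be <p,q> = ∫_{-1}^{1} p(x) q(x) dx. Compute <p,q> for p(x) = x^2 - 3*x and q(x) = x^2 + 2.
<p,q> = 26/15

Expand the product: p(x)·q(x) = x^4 - 3*x^3 + 2*x^2 - 6*x.
∫_{-1}^{1} of each monomial x^k gives [2/(k+1) if k even, 0 if k odd]. Integrating term-by-term (or equivalently evaluating the antiderivative F(x) = x^5/5 - 3*x^4/4 + 2*x^3/3 - 3*x^2 at the endpoints):
  F(1) − F(−1) = -173/60 − (-277/60) = 26/15.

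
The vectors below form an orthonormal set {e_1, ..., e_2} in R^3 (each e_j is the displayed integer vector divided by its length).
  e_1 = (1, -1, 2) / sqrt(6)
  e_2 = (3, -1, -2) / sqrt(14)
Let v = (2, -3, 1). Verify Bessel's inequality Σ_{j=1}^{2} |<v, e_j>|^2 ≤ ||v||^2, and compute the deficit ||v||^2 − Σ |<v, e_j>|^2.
Σ |<v, e_j>|^2 = 35/3; ||v||^2 = 14; deficit = 7/3

Write each e_j = u_j / sqrt(<u_j, u_j>) where u_j is the displayed integer vector. Then <v, e_j> = <v, u_j> / sqrt(<u_j, u_j>), so |<v, e_j>|^2 = <v, u_j>^2 / <u_j, u_j>.
Coefficients: <v, e_1> = 7/sqrt(6), <v, e_2> = 7/sqrt(14).
Square and sum: Σ |<v, e_j>|^2 = 35/3.
Compute ||v||^2 = v·v = 14.
Deficit = 14 − 35/3 = 7/3 ≥ 0, confirming Bessel's inequality. (The deficit equals ||v − Σ <v,e_j> e_j||^2, the squared distance from v to span{e_j}.)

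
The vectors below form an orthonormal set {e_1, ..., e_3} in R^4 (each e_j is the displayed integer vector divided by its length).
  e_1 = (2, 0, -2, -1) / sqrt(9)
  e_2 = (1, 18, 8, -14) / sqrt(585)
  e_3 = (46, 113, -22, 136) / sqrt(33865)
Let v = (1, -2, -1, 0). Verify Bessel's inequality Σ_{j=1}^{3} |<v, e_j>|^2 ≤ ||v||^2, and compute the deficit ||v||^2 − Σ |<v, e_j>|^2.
Σ |<v, e_j>|^2 = 2957/521; ||v||^2 = 6; deficit = 169/521

Write each e_j = u_j / sqrt(<u_j, u_j>) where u_j is the displayed integer vector. Then <v, e_j> = <v, u_j> / sqrt(<u_j, u_j>), so |<v, e_j>|^2 = <v, u_j>^2 / <u_j, u_j>.
Coefficients: <v, e_1> = 4/sqrt(9), <v, e_2> = -43/sqrt(585), <v, e_3> = -158/sqrt(33865).
Square and sum: Σ |<v, e_j>|^2 = 2957/521.
Compute ||v||^2 = v·v = 6.
Deficit = 6 − 2957/521 = 169/521 ≥ 0, confirming Bessel's inequality. (The deficit equals ||v − Σ <v,e_j> e_j||^2, the squared distance from v to span{e_j}.)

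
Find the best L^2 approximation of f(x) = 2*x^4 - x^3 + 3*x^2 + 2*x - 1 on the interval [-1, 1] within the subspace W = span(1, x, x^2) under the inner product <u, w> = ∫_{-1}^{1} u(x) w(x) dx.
g(x) = 33*x^2/7 + 7*x/5 - 41/35

The best approximation g ∈ W is the orthogonal projection of f onto W. Writing g = a_0 + a_1 x + a_2 x^2, the coefficients solve the normal equations G · a = b where
  G_{ij} = <φ_i, φ_j> and b_i = <f, φ_i>, with φ_0 = 1, φ_1 = x, φ_2 = x^2.
G =
  [2, 0, 2/3]
  [0, 2/3, 0]
  [2/3, 0, 2/5],
b = (4/5, 14/15, 116/105).
Solving gives a_0 = -41/35, a_1 = 7/5, a_2 = 33/7, so
  g(x) = 33*x^2/7 + 7*x/5 - 41/35.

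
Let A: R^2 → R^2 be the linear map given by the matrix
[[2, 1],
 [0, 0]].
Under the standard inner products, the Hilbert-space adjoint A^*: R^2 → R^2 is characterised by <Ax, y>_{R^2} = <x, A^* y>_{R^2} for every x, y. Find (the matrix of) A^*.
A^* = A^T =
[[2, 0],
 [1, 0]]

For real matrices with standard dot products, the defining identity <Ax, y> = <x, A^* y> gives (Ax)^T y = x^T (A^*) y, i.e. x^T A^T y = x^T (A^*) y. Since this holds for all x, y, we must have A^* = A^T. Therefore
A^* =
[[2, 0],
 [1, 0]].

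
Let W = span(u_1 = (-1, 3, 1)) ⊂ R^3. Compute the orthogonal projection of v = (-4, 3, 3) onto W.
proj_W(v) = (-16/11, 48/11, 16/11)

Set up U = [u_1 | ... | u_1] ∈ R^(3×1). The projector onto W = col(U) is P = U (U^T U)^(-1) U^T.
Compute U^T U =
  [11],
and U^T v = (16).
Solve U^T U · c = U^T v for the coefficients: c = (16/11). The projection is proj_W(v) = U c.
Check: (v - proj_W(v)) · u_1 = 0  (should be 0).
Result: proj_W(v) = (-16/11, 48/11, 16/11).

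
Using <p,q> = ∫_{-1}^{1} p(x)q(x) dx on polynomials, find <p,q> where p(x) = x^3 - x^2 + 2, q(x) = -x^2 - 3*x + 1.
<p,q> = 6/5

Expand the product: p(x)·q(x) = -x^5 - 2*x^4 + 4*x^3 - 3*x^2 - 6*x + 2.
∫_{-1}^{1} of each monomial x^k gives [2/(k+1) if k even, 0 if k odd]. Integrating term-by-term (or equivalently evaluating the antiderivative F(x) = -x^6/6 - 2*x^5/5 + x^4 - x^3 - 3*x^2 + 2*x at the endpoints):
  F(1) − F(−1) = -47/30 − (-83/30) = 6/5.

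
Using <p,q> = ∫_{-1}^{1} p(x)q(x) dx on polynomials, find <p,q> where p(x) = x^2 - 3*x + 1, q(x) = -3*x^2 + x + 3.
<p,q> = 14/5

Expand the product: p(x)·q(x) = -3*x^4 + 10*x^3 - 3*x^2 - 8*x + 3.
∫_{-1}^{1} of each monomial x^k gives [2/(k+1) if k even, 0 if k odd]. Integrating term-by-term (or equivalently evaluating the antiderivative F(x) = -3*x^5/5 + 5*x^4/2 - x^3 - 4*x^2 + 3*x at the endpoints):
  F(1) − F(−1) = -1/10 − (-29/10) = 14/5.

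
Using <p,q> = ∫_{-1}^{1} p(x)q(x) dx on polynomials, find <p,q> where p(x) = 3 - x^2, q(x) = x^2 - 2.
<p,q> = -136/15

Expand the product: p(x)·q(x) = -x^4 + 5*x^2 - 6.
∫_{-1}^{1} of each monomial x^k gives [2/(k+1) if k even, 0 if k odd]. Integrating term-by-term (or equivalently evaluating the antiderivative F(x) = -x^5/5 + 5*x^3/3 - 6*x at the endpoints):
  F(1) − F(−1) = -68/15 − (68/15) = -136/15.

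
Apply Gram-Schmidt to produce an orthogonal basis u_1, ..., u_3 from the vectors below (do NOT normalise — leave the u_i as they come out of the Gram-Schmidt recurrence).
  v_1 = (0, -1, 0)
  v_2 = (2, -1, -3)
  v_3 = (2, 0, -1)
Orthogonal basis:
  u_1 = (0, -1, 0)
  u_2 = (2, 0, -3)
  u_3 = (12/13, 0, 8/13)

Apply the Gram-Schmidt recurrence
  u_1 = v_1
  u_i = v_i − Σ_{j<i} ((v_i · u_j) / (u_j · u_j)) · u_j.

Step by step this gives:
  u_1 = (0, -1, 0)
  u_2 = (2, 0, -3)
  u_3 = (12/13, 0, 8/13)

Orthogonality check:
  u_2 · u_1 = 0 (should be 0)
  u_3 · u_1 = 0 (should be 0)
  u_3 · u_2 = 0 (should be 0)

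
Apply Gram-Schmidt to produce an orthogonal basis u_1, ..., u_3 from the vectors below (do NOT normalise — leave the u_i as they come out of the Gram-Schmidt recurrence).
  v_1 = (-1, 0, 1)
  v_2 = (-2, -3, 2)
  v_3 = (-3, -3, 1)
Orthogonal basis:
  u_1 = (-1, 0, 1)
  u_2 = (0, -3, 0)
  u_3 = (-1, 0, -1)

Apply the Gram-Schmidt recurrence
  u_1 = v_1
  u_i = v_i − Σ_{j<i} ((v_i · u_j) / (u_j · u_j)) · u_j.

Step by step this gives:
  u_1 = (-1, 0, 1)
  u_2 = (0, -3, 0)
  u_3 = (-1, 0, -1)

Orthogonality check:
  u_2 · u_1 = 0 (should be 0)
  u_3 · u_1 = 0 (should be 0)
  u_3 · u_2 = 0 (should be 0)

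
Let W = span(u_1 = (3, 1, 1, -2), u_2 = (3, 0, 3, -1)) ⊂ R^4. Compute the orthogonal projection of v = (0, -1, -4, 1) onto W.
proj_W(v) = (-144/89, 49/89, -242/89, -1/89)

Set up U = [u_1 | ... | u_2] ∈ R^(4×2). The projector onto W = col(U) is P = U (U^T U)^(-1) U^T.
Compute U^T U =
  [15, 14]
  [14, 19],
and U^T v = (-7, -13).
Solve U^T U · c = U^T v for the coefficients: c = (49/89, -97/89). The projection is proj_W(v) = U c.
Check: (v - proj_W(v)) · u_1 = 0  (should be 0).
Check: (v - proj_W(v)) · u_2 = 0  (should be 0).
Result: proj_W(v) = (-144/89, 49/89, -242/89, -1/89).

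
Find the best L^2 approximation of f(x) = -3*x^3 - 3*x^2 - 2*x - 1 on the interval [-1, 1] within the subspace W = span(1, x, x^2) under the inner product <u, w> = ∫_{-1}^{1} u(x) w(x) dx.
g(x) = -3*x^2 - 19*x/5 - 1

The best approximation g ∈ W is the orthogonal projection of f onto W. Writing g = a_0 + a_1 x + a_2 x^2, the coefficients solve the normal equations G · a = b where
  G_{ij} = <φ_i, φ_j> and b_i = <f, φ_i>, with φ_0 = 1, φ_1 = x, φ_2 = x^2.
G =
  [2, 0, 2/3]
  [0, 2/3, 0]
  [2/3, 0, 2/5],
b = (-4, -38/15, -28/15).
Solving gives a_0 = -1, a_1 = -19/5, a_2 = -3, so
  g(x) = -3*x^2 - 19*x/5 - 1.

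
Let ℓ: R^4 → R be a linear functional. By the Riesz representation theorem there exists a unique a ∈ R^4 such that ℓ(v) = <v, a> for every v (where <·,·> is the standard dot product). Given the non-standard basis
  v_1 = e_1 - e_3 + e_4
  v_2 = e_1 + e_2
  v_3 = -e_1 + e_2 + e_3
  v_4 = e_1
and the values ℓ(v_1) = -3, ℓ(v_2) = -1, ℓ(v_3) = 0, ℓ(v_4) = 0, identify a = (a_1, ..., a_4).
a = (0, -1, 1, -2)

Write a = (a_1, ..., a_4) in the standard basis. For each basis vector v_i, ℓ(v_i) = <v_i, a> is a linear equation in the a_j's. Collect the n equations into a matrix system V a = ℓ, where row i of V is v_i (expressed in the standard basis). Since V is invertible (lower-triangular with 1s on the diagonal, up to permutation), solve by back-substitution:
  V =
[[1, 0, -1, 1],
 [1, 1, 0, 0],
 [-1, 1, 1, 0],
 [1, 0, 0, 0]]
  V a = (-3, -1, 0, 0)
Solving gives a = (0, -1, 1, -2).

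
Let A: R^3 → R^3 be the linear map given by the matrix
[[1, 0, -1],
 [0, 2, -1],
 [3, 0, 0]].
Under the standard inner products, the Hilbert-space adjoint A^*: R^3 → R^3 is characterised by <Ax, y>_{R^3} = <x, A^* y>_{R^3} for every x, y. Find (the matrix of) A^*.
A^* = A^T =
[[1, 0, 3],
 [0, 2, 0],
 [-1, -1, 0]]

For real matrices with standard dot products, the defining identity <Ax, y> = <x, A^* y> gives (Ax)^T y = x^T (A^*) y, i.e. x^T A^T y = x^T (A^*) y. Since this holds for all x, y, we must have A^* = A^T. Therefore
A^* =
[[1, 0, 3],
 [0, 2, 0],
 [-1, -1, 0]].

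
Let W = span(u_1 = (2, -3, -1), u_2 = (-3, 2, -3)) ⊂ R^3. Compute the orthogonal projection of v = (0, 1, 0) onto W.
proj_W(v) = (-99/227, 146/227, 45/227)

Set up U = [u_1 | ... | u_2] ∈ R^(3×2). The projector onto W = col(U) is P = U (U^T U)^(-1) U^T.
Compute U^T U =
  [14, -9]
  [-9, 22],
and U^T v = (-3, 2).
Solve U^T U · c = U^T v for the coefficients: c = (-48/227, 1/227). The projection is proj_W(v) = U c.
Check: (v - proj_W(v)) · u_1 = 0  (should be 0).
Check: (v - proj_W(v)) · u_2 = 0  (should be 0).
Result: proj_W(v) = (-99/227, 146/227, 45/227).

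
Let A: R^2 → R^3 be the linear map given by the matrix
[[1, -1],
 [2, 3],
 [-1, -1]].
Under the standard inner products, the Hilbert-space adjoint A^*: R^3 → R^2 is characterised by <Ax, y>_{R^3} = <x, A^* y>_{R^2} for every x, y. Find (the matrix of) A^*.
A^* = A^T =
[[1, 2, -1],
 [-1, 3, -1]]

For real matrices with standard dot products, the defining identity <Ax, y> = <x, A^* y> gives (Ax)^T y = x^T (A^*) y, i.e. x^T A^T y = x^T (A^*) y. Since this holds for all x, y, we must have A^* = A^T. Therefore
A^* =
[[1, 2, -1],
 [-1, 3, -1]].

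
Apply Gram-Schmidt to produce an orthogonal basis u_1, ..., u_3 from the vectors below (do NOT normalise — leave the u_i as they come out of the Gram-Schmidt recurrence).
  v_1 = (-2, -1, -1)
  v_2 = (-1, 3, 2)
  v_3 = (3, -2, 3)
Orthogonal basis:
  u_1 = (-2, -1, -1)
  u_2 = (-2, 5/2, 3/2)
  u_3 = (-28/75, -28/15, 196/75)

Apply the Gram-Schmidt recurrence
  u_1 = v_1
  u_i = v_i − Σ_{j<i} ((v_i · u_j) / (u_j · u_j)) · u_j.

Step by step this gives:
  u_1 = (-2, -1, -1)
  u_2 = (-2, 5/2, 3/2)
  u_3 = (-28/75, -28/15, 196/75)

Orthogonality check:
  u_2 · u_1 = 0 (should be 0)
  u_3 · u_1 = 0 (should be 0)
  u_3 · u_2 = 0 (should be 0)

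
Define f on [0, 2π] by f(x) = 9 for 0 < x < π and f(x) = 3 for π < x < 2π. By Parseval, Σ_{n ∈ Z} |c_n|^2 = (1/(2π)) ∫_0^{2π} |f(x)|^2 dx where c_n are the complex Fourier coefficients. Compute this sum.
Σ |c_n|^2 = 45

Parseval equates the L^2 energy of f (normalised by 1/(2π)) with the ℓ^2 sum of its Fourier coefficients: (1/(2π)) ∫_0^{2π} |f|^2 = Σ |c_n|^2.
Compute the left side: (1/(2π)) [∫_0^π 9^2 dx + ∫_π^{2π} 3^2 dx] = (1/(2π)) · (81π + 9π) = (81 + 9)/2 = 45.
So Σ_{n ∈ Z} |c_n|^2 = 45.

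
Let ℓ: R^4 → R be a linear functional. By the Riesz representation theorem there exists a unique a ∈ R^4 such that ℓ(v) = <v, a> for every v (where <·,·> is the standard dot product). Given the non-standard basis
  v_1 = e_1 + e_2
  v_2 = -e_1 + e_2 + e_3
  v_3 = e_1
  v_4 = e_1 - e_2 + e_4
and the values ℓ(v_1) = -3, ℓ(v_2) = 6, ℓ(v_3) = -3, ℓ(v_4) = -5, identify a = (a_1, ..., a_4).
a = (-3, 0, 3, -2)

Write a = (a_1, ..., a_4) in the standard basis. For each basis vector v_i, ℓ(v_i) = <v_i, a> is a linear equation in the a_j's. Collect the n equations into a matrix system V a = ℓ, where row i of V is v_i (expressed in the standard basis). Since V is invertible (lower-triangular with 1s on the diagonal, up to permutation), solve by back-substitution:
  V =
[[1, 1, 0, 0],
 [-1, 1, 1, 0],
 [1, 0, 0, 0],
 [1, -1, 0, 1]]
  V a = (-3, 6, -3, -5)
Solving gives a = (-3, 0, 3, -2).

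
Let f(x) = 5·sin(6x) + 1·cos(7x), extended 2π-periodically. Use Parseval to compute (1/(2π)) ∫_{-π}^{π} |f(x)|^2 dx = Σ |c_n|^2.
Σ |c_n|^2 = 13

Expand |f|^2 and use orthogonality of {sin(nx), cos(mx)} on [-π, π]:
  ∫_{-π}^{π} sin(nx)^2 dx = π, ∫ cos(mx)^2 dx = π, and cross terms integrate to 0.
So ∫_{-π}^{π} f(x)^2 dx = 5^2 · π + 1^2 · π = (25 + 1)π.
Divide by 2π: (25 + 1)/2 = 13.
By Parseval, this equals Σ |c_n|^2.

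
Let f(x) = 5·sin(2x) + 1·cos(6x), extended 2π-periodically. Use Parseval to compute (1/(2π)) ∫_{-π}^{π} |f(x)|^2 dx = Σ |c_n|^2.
Σ |c_n|^2 = 13

Expand |f|^2 and use orthogonality of {sin(nx), cos(mx)} on [-π, π]:
  ∫_{-π}^{π} sin(nx)^2 dx = π, ∫ cos(mx)^2 dx = π, and cross terms integrate to 0.
So ∫_{-π}^{π} f(x)^2 dx = 5^2 · π + 1^2 · π = (25 + 1)π.
Divide by 2π: (25 + 1)/2 = 13.
By Parseval, this equals Σ |c_n|^2.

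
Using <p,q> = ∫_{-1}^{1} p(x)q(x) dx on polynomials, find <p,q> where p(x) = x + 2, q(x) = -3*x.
<p,q> = -2

Expand the product: p(x)·q(x) = -3*x^2 - 6*x.
∫_{-1}^{1} of each monomial x^k gives [2/(k+1) if k even, 0 if k odd]. Integrating term-by-term (or equivalently evaluating the antiderivative F(x) = -x^3 - 3*x^2 at the endpoints):
  F(1) − F(−1) = -4 − (-2) = -2.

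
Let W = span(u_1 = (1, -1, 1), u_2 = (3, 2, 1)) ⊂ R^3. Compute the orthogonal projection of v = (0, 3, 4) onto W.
proj_W(v) = (39/19, 31/19, 11/19)

Set up U = [u_1 | ... | u_2] ∈ R^(3×2). The projector onto W = col(U) is P = U (U^T U)^(-1) U^T.
Compute U^T U =
  [3, 2]
  [2, 14],
and U^T v = (1, 10).
Solve U^T U · c = U^T v for the coefficients: c = (-3/19, 14/19). The projection is proj_W(v) = U c.
Check: (v - proj_W(v)) · u_1 = 0  (should be 0).
Check: (v - proj_W(v)) · u_2 = 0  (should be 0).
Result: proj_W(v) = (39/19, 31/19, 11/19).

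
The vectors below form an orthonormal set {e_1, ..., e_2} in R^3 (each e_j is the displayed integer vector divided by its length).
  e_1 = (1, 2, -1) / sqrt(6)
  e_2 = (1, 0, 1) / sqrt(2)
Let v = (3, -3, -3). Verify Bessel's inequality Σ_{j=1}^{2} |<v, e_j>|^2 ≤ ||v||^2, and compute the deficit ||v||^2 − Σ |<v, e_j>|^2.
Σ |<v, e_j>|^2 = 0; ||v||^2 = 27; deficit = 27

Write each e_j = u_j / sqrt(<u_j, u_j>) where u_j is the displayed integer vector. Then <v, e_j> = <v, u_j> / sqrt(<u_j, u_j>), so |<v, e_j>|^2 = <v, u_j>^2 / <u_j, u_j>.
Coefficients: <v, e_1> = 0/sqrt(6), <v, e_2> = 0/sqrt(2).
Square and sum: Σ |<v, e_j>|^2 = 0.
Compute ||v||^2 = v·v = 27.
Deficit = 27 − 0 = 27 ≥ 0, confirming Bessel's inequality. (The deficit equals ||v − Σ <v,e_j> e_j||^2, the squared distance from v to span{e_j}.)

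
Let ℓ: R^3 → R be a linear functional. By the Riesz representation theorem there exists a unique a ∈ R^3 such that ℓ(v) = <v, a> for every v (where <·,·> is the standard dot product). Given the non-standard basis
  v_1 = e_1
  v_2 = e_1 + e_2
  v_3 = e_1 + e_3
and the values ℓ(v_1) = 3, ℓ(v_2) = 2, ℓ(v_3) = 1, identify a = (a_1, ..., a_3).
a = (3, -1, -2)

Write a = (a_1, ..., a_3) in the standard basis. For each basis vector v_i, ℓ(v_i) = <v_i, a> is a linear equation in the a_j's. Collect the n equations into a matrix system V a = ℓ, where row i of V is v_i (expressed in the standard basis). Since V is invertible (lower-triangular with 1s on the diagonal, up to permutation), solve by back-substitution:
  V =
[[1, 0, 0],
 [1, 1, 0],
 [1, 0, 1]]
  V a = (3, 2, 1)
Solving gives a = (3, -1, -2).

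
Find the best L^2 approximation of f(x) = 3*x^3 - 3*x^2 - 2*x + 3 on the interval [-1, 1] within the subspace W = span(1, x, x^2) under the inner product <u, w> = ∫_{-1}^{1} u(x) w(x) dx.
g(x) = -3*x^2 - x/5 + 3

The best approximation g ∈ W is the orthogonal projection of f onto W. Writing g = a_0 + a_1 x + a_2 x^2, the coefficients solve the normal equations G · a = b where
  G_{ij} = <φ_i, φ_j> and b_i = <f, φ_i>, with φ_0 = 1, φ_1 = x, φ_2 = x^2.
G =
  [2, 0, 2/3]
  [0, 2/3, 0]
  [2/3, 0, 2/5],
b = (4, -2/15, 4/5).
Solving gives a_0 = 3, a_1 = -1/5, a_2 = -3, so
  g(x) = -3*x^2 - x/5 + 3.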